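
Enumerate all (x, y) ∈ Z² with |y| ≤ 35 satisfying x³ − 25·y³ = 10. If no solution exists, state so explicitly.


The equation is x³ - 25y³ = 10. For fixed y, x³ = 25·y³ + 10, so a solution requires the RHS to be a perfect cube.
Strategy: iterate y from -35 to 35, compute RHS = 25·y³ + 10, and check whether it is a (positive or negative) perfect cube.
Check small values of y:
  y = 0: RHS = 10 is not a perfect cube.
  y = 1: RHS = 35 is not a perfect cube.
  y = -1: RHS = -15 is not a perfect cube.
  y = 2: RHS = 210 is not a perfect cube.
  y = -2: RHS = -190 is not a perfect cube.
  y = 3: RHS = 685 is not a perfect cube.
  y = -3: RHS = -665 is not a perfect cube.
Continuing the search up to |y| = 35 finds no solutions either.
No (x, y) in the scanned range satisfies the equation.

No integer solutions with |y| ≤ 35.


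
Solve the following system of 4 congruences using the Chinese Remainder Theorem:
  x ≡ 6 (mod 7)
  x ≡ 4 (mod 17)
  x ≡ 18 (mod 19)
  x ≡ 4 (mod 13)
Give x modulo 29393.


Product of moduli M = 7 · 17 · 19 · 13 = 29393.
Merge one congruence at a time:
  Start: x ≡ 6 (mod 7).
  Combine with x ≡ 4 (mod 17); new modulus lcm = 119.
    Write x = 6 + 7·t and substitute into x ≡ 4 (mod 17): 7·t ≡ 4 − 6 = -2 (mod 17).
    Reduce coefficients mod 17: 7·t ≡ 15 (mod 17).
    The inverse of 7 mod 17 is 5 (since 7·5 = 35 = 2·17 + 1), so t ≡ 5·15 = 75 ≡ 7 (mod 17).
    Then x = 6 + 7·7 = 55, valid modulo lcm(7, 17) = 119: x ≡ 55 (mod 119).
  Combine with x ≡ 18 (mod 19); new modulus lcm = 2261.
    Write x = 55 + 119·t and substitute into x ≡ 18 (mod 19): 119·t ≡ 18 − 55 = -37 (mod 19).
    Reduce coefficients mod 19: 5·t ≡ 1 (mod 19).
    The inverse of 5 mod 19 is 4 (since 5·4 = 20 = 1·19 + 1), so t ≡ 4·1 = 4 ≡ 4 (mod 19).
    Then x = 55 + 119·4 = 531, valid modulo lcm(119, 19) = 2261: x ≡ 531 (mod 2261).
  Combine with x ≡ 4 (mod 13); new modulus lcm = 29393.
    Write x = 531 + 2261·t and substitute into x ≡ 4 (mod 13): 2261·t ≡ 4 − 531 = -527 (mod 13).
    Reduce coefficients mod 13: 12·t ≡ 6 (mod 13).
    The inverse of 12 mod 13 is 12 (since 12·12 = 144 = 11·13 + 1), so t ≡ 12·6 = 72 ≡ 7 (mod 13).
    Then x = 531 + 2261·7 = 16358, valid modulo lcm(2261, 13) = 29393: x ≡ 16358 (mod 29393).
Verify against each original: 16358 mod 7 = 6, 16358 mod 17 = 4, 16358 mod 19 = 18, 16358 mod 13 = 4.

x ≡ 16358 (mod 29393).


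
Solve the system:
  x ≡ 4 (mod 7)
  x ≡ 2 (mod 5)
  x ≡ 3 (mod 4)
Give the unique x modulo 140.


Moduli 7, 5, 4 are pairwise coprime; by CRT there is a unique solution modulo M = 7 · 5 · 4 = 140.
Solve pairwise, accumulating the modulus:
  Start with x ≡ 4 (mod 7).
  Combine with x ≡ 2 (mod 5): since gcd(7, 5) = 1, we get a unique residue mod 35.
    Write x = 4 + 7·t and substitute into x ≡ 2 (mod 5): 7·t ≡ 2 − 4 = -2 (mod 5).
    Reduce coefficients mod 5: 2·t ≡ 3 (mod 5).
    The inverse of 2 mod 5 is 3 (since 2·3 = 6 = 1·5 + 1), so t ≡ 3·3 = 9 ≡ 4 (mod 5).
    Then x = 4 + 7·4 = 32, valid modulo lcm(7, 5) = 35: x ≡ 32 (mod 35).
  Combine with x ≡ 3 (mod 4): since gcd(35, 4) = 1, we get a unique residue mod 140.
    Write x = 32 + 35·t and substitute into x ≡ 3 (mod 4): 35·t ≡ 3 − 32 = -29 (mod 4).
    Reduce coefficients mod 4: 3·t ≡ 3 (mod 4).
    The inverse of 3 mod 4 is 3 (since 3·3 = 9 = 2·4 + 1), so t ≡ 3·3 = 9 ≡ 1 (mod 4).
    Then x = 32 + 35·1 = 67, valid modulo lcm(35, 4) = 140: x ≡ 67 (mod 140).
Verify: 67 mod 7 = 4 ✓, 67 mod 5 = 2 ✓, 67 mod 4 = 3 ✓.

x ≡ 67 (mod 140).


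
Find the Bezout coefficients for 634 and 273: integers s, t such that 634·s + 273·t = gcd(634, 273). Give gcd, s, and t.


Euclidean algorithm on (634, 273) — divide until remainder is 0:
  634 = 2 · 273 + 88
  273 = 3 · 88 + 9
  88 = 9 · 9 + 7
  9 = 1 · 7 + 2
  7 = 3 · 2 + 1
  2 = 2 · 1 + 0
gcd(634, 273) = 1.
Track Bezout coefficients alongside the remainders: start with r₀ = 634 = a·1 + b·0 (s = 1, t = 0) and r₁ = 273 = a·0 + b·1 (s = 0, t = 1); each new remainder r_{k+1} = r_{k-1} − q_k·r_k inherits s_{k+1} = s_{k-1} − q_k·s_k, t_{k+1} = t_{k-1} − q_k·t_k, so r_k = a·s_k + b·t_k at every step:
  q = 2: r = 88, s = 1 − 2·0 = 1, t = 0 − 2·1 = -2  (check: 634·1 + 273·(-2) = 88)
  q = 3: r = 9, s = 0 − 3·1 = -3, t = 1 − 3·(-2) = 7  (check: 634·(-3) + 273·7 = 9)
  q = 9: r = 7, s = 1 − 9·(-3) = 28, t = -2 − 9·7 = -65  (check: 634·28 + 273·(-65) = 7)
  q = 1: r = 2, s = -3 − 1·28 = -31, t = 7 − 1·(-65) = 72  (check: 634·(-31) + 273·72 = 2)
  q = 3: r = 1, s = 28 − 3·(-31) = 121, t = -65 − 3·72 = -281  (check: 634·121 + 273·(-281) = 1)
The row with r = 1 (the gcd) gives the Bezout coefficients s = 121, t = -281.
Result: 634 · (121) + 273 · (-281) = 1.

gcd(634, 273) = 1; s = 121, t = -281 (check: 634·121 + 273·(-281) = 1).


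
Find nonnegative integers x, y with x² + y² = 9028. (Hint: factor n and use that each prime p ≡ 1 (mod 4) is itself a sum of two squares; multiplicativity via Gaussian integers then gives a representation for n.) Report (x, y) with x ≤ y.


Step 1: Factor n = 9028 = 2^2 · 37 · 61.
Step 2: Check the mod-4 condition on each prime factor: 2 = 2 (special); 37 ≡ 1 (mod 4), exponent 1; 61 ≡ 1 (mod 4), exponent 1.
All primes ≡ 3 (mod 4) appear to even exponent (or don't appear), so by the two-squares theorem n IS expressible as a sum of two squares.
Step 3: Build a representation. Group n = k² · m with k = 2 and m = 37 · 61 = 2257 (a product of primes ≡ 1 (mod 4)); a representation of m scales to one of n via (k·x)² + (k·y)² = k²(x² + y²). Each prime p ≡ 1 (mod 4) is itself a sum of two squares; find a² by testing p − a² for a perfect square:
  37: 37 − 1² = 36 = 6² ⇒ 37 = 1² + 6².
  61: 61 − 1² = 60, 61 − 2² = 57, 61 − 3² = 52, 61 − 4² = 45, 61 − 5² = 36 = 6² ⇒ 61 = 5² + 6².
  Combine using the Brahmagupta–Fibonacci identity (a² + b²)(c² + d²) = (ac − bd)² + (ad + bc)² = (ac + bd)² + (ad − bc)²:
  37 · 61 = 2257: from (1² + 6²)(5² + 6²), take (1·5 − 6·6, 1·6 + 6·5) = (5 − 36, 6 + 30) = (-31, 36); dropping signs (only squares matter) gives (31, 36); check 31² + 36² = 961 + 1296 = 2257 ✓.
  Scale by k = 2: (2·31, 2·36) = (62, 72).
Step 4: Order so x ≤ y and verify: 62² + 72² = 3844 + 5184 = 9028 = n. ✓

n = 9028 = 62² + 72² (one valid representation with x ≤ y).


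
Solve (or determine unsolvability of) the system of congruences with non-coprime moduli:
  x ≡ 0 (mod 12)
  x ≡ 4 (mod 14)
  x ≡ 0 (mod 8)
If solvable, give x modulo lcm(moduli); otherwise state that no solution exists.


Moduli 12, 14, 8 are not pairwise coprime, so CRT works modulo lcm(m_i) when all pairwise compatibility conditions hold.
Pairwise compatibility: gcd(m_i, m_j) must divide a_i - a_j for every pair.
Merge one congruence at a time:
  Start: x ≡ 0 (mod 12).
  Combine with x ≡ 4 (mod 14): gcd(12, 14) = 2; 4 - 0 = 4, which IS divisible by 2, so compatible.
    Write x = 0 + 12·t and substitute into x ≡ 4 (mod 14): 12·t ≡ 4 − 0 = 4 (mod 14).
    Divide the congruence (and modulus) by g = 2: 6·t ≡ 2 (mod 7).
    The inverse of 6 mod 7 is 6 (since 6·6 = 36 = 5·7 + 1), so t ≡ 6·2 = 12 ≡ 5 (mod 7).
    Then x = 0 + 12·5 = 60, valid modulo lcm(12, 14) = 84: x ≡ 60 (mod 84).
  Combine with x ≡ 0 (mod 8): gcd(84, 8) = 4; 0 - 60 = -60, which IS divisible by 4, so compatible.
    Write x = 60 + 84·t and substitute into x ≡ 0 (mod 8): 84·t ≡ 0 − 60 = -60 (mod 8).
    Divide the congruence (and modulus) by g = 4: 21·t ≡ -15 (mod 2).
    Reduce coefficients mod 2: 1·t ≡ 1 (mod 2).
    So t ≡ 1 (mod 2).
    Then x = 60 + 84·1 = 144, valid modulo lcm(84, 8) = 168: x ≡ 144 (mod 168).
Verify: 144 mod 12 = 0, 144 mod 14 = 4, 144 mod 8 = 0.

x ≡ 144 (mod 168).


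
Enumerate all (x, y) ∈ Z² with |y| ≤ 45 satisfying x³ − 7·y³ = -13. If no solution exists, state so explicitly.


The equation is x³ - 7y³ = -13. For fixed y, x³ = 7·y³ − 13, so a solution requires the RHS to be a perfect cube.
Strategy: iterate y from -45 to 45, compute RHS = 7·y³ − 13, and check whether it is a (positive or negative) perfect cube.
Check small values of y:
  y = 0: RHS = -13 is not a perfect cube.
  y = 1: RHS = -6 is not a perfect cube.
  y = -1: RHS = -20 is not a perfect cube.
  y = 2: RHS = 43 is not a perfect cube.
  y = -2: RHS = -69 is not a perfect cube.
  y = 3: RHS = 176 is not a perfect cube.
  y = -3: RHS = -202 is not a perfect cube.
Continuing the search up to |y| = 45 finds no solutions either.
No (x, y) in the scanned range satisfies the equation.

No integer solutions with |y| ≤ 45.


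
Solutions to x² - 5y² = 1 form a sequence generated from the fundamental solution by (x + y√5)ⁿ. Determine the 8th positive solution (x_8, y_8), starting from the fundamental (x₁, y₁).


Step 1: Find the fundamental solution (x₁, y₁) of x² - 5y² = 1.
  Expand √5 as a continued fraction. a₀ = ⌊√5⌋ = 2; iterate m_{k+1} = d_k·a_k − m_k, d_{k+1} = (5 − m_{k+1}²)/d_k, a_{k+1} = ⌊(a₀ + m_{k+1})/d_{k+1}⌋ (starting m₀ = 0, d₀ = 1), with convergents p_k = a_k·p_{k-1} + p_{k-2}, q_k = a_k·q_{k-1} + q_{k-2} (p₋₁ = 1, q₋₁ = 0):
  k = 0: a₀ = 2; p₀/q₀ = 2/1; p₀² − 5·q₀² = 4 − 5 = -1.
  k = 1: m = 2, d = 1, a = ⌊(2 + 2)/1⌋ = 4; p/q = (4·2 + 1)/(4·1 + 0) = 9/4; p² − 5·q² = 81 − 80 = 1.
  The first convergent with p² − 5·q² = 1 gives the fundamental solution (x₁, y₁) = (9, 4).
Step 2: Apply the recurrence (x_{n+1}, y_{n+1}) = (x₁x_n + 5y₁y_n, x₁y_n + y₁x_n) repeatedly.
  From (x_1, y_1) = (9, 4): x_2 = 9·9 + 5·4·4 = 161; y_2 = 9·4 + 4·9 = 72.
  From (x_2, y_2) = (161, 72): x_3 = 9·161 + 5·4·72 = 2889; y_3 = 9·72 + 4·161 = 1292.
  From (x_3, y_3) = (2889, 1292): x_4 = 9·2889 + 5·4·1292 = 51841; y_4 = 9·1292 + 4·2889 = 23184.
  From (x_4, y_4) = (51841, 23184): x_5 = 9·51841 + 5·4·23184 = 930249; y_5 = 9·23184 + 4·51841 = 416020.
  From (x_5, y_5) = (930249, 416020): x_6 = 9·930249 + 5·4·416020 = 16692641; y_6 = 9·416020 + 4·930249 = 7465176.
  From (x_6, y_6) = (16692641, 7465176): x_7 = 9·16692641 + 5·4·7465176 = 299537289; y_7 = 9·7465176 + 4·16692641 = 133957148.
  From (x_7, y_7) = (299537289, 133957148): x_8 = 9·299537289 + 5·4·133957148 = 5374978561; y_8 = 9·133957148 + 4·299537289 = 2403763488.
Step 3: Verify x_8² - 5·y_8² = 28890394531209630721 - 28890394531209630720 = 1 (should be 1). ✓

(x_1, y_1) = (9, 4); (x_8, y_8) = (5374978561, 2403763488).


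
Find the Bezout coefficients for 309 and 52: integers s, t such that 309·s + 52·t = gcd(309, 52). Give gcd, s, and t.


Euclidean algorithm on (309, 52) — divide until remainder is 0:
  309 = 5 · 52 + 49
  52 = 1 · 49 + 3
  49 = 16 · 3 + 1
  3 = 3 · 1 + 0
gcd(309, 52) = 1.
Track Bezout coefficients alongside the remainders: start with r₀ = 309 = a·1 + b·0 (s = 1, t = 0) and r₁ = 52 = a·0 + b·1 (s = 0, t = 1); each new remainder r_{k+1} = r_{k-1} − q_k·r_k inherits s_{k+1} = s_{k-1} − q_k·s_k, t_{k+1} = t_{k-1} − q_k·t_k, so r_k = a·s_k + b·t_k at every step:
  q = 5: r = 49, s = 1 − 5·0 = 1, t = 0 − 5·1 = -5  (check: 309·1 + 52·(-5) = 49)
  q = 1: r = 3, s = 0 − 1·1 = -1, t = 1 − 1·(-5) = 6  (check: 309·(-1) + 52·6 = 3)
  q = 16: r = 1, s = 1 − 16·(-1) = 17, t = -5 − 16·6 = -101  (check: 309·17 + 52·(-101) = 1)
The row with r = 1 (the gcd) gives the Bezout coefficients s = 17, t = -101.
Result: 309 · (17) + 52 · (-101) = 1.

gcd(309, 52) = 1; s = 17, t = -101 (check: 309·17 + 52·(-101) = 1).


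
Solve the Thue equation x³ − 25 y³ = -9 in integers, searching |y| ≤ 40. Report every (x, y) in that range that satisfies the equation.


The equation is x³ - 25y³ = -9. For fixed y, x³ = 25·y³ − 9, so a solution requires the RHS to be a perfect cube.
Strategy: iterate y from -40 to 40, compute RHS = 25·y³ − 9, and check whether it is a (positive or negative) perfect cube.
Check small values of y:
  y = 0: RHS = -9 is not a perfect cube.
  y = 1: RHS = 16 is not a perfect cube.
  y = -1: RHS = -34 is not a perfect cube.
  y = 2: RHS = 191 is not a perfect cube.
  y = -2: RHS = -209 is not a perfect cube.
  y = 3: RHS = 666 is not a perfect cube.
  y = -3: RHS = -684 is not a perfect cube.
Continuing the search up to |y| = 40 finds no solutions either.
No (x, y) in the scanned range satisfies the equation.

No integer solutions with |y| ≤ 40.


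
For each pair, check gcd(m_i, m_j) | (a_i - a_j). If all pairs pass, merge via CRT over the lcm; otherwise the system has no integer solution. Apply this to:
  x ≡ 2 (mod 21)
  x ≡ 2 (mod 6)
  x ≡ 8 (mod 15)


Moduli 21, 6, 15 are not pairwise coprime, so CRT works modulo lcm(m_i) when all pairwise compatibility conditions hold.
Pairwise compatibility: gcd(m_i, m_j) must divide a_i - a_j for every pair.
Merge one congruence at a time:
  Start: x ≡ 2 (mod 21).
  Combine with x ≡ 2 (mod 6): gcd(21, 6) = 3; 2 - 2 = 0, which IS divisible by 3, so compatible.
    Write x = 2 + 21·t and substitute into x ≡ 2 (mod 6): 21·t ≡ 2 − 2 = 0 (mod 6).
    Divide the congruence (and modulus) by g = 3: 7·t ≡ 0 (mod 2).
    Reduce coefficients mod 2: 1·t ≡ 0 (mod 2).
    So t ≡ 0 (mod 2).
    Then x = 2 + 21·0 = 2, valid modulo lcm(21, 6) = 42: x ≡ 2 (mod 42).
  Combine with x ≡ 8 (mod 15): gcd(42, 15) = 3; 8 - 2 = 6, which IS divisible by 3, so compatible.
    Write x = 2 + 42·t and substitute into x ≡ 8 (mod 15): 42·t ≡ 8 − 2 = 6 (mod 15).
    Divide the congruence (and modulus) by g = 3: 14·t ≡ 2 (mod 5).
    Reduce coefficients mod 5: 4·t ≡ 2 (mod 5).
    The inverse of 4 mod 5 is 4 (since 4·4 = 16 = 3·5 + 1), so t ≡ 4·2 = 8 ≡ 3 (mod 5).
    Then x = 2 + 42·3 = 128, valid modulo lcm(42, 15) = 210: x ≡ 128 (mod 210).
Verify: 128 mod 21 = 2, 128 mod 6 = 2, 128 mod 15 = 8.

x ≡ 128 (mod 210).


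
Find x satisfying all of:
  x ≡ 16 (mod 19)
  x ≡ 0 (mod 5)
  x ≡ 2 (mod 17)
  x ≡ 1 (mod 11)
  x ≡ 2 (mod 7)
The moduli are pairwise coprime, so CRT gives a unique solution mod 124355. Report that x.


Product of moduli M = 19 · 5 · 17 · 11 · 7 = 124355.
Merge one congruence at a time:
  Start: x ≡ 16 (mod 19).
  Combine with x ≡ 0 (mod 5); new modulus lcm = 95.
    Write x = 16 + 19·t and substitute into x ≡ 0 (mod 5): 19·t ≡ 0 − 16 = -16 (mod 5).
    Reduce coefficients mod 5: 4·t ≡ 4 (mod 5).
    The inverse of 4 mod 5 is 4 (since 4·4 = 16 = 3·5 + 1), so t ≡ 4·4 = 16 ≡ 1 (mod 5).
    Then x = 16 + 19·1 = 35, valid modulo lcm(19, 5) = 95: x ≡ 35 (mod 95).
  Combine with x ≡ 2 (mod 17); new modulus lcm = 1615.
    Write x = 35 + 95·t and substitute into x ≡ 2 (mod 17): 95·t ≡ 2 − 35 = -33 (mod 17).
    Reduce coefficients mod 17: 10·t ≡ 1 (mod 17).
    The inverse of 10 mod 17 is 12 (since 10·12 = 120 = 7·17 + 1), so t ≡ 12·1 = 12 ≡ 12 (mod 17).
    Then x = 35 + 95·12 = 1175, valid modulo lcm(95, 17) = 1615: x ≡ 1175 (mod 1615).
  Combine with x ≡ 1 (mod 11); new modulus lcm = 17765.
    Write x = 1175 + 1615·t and substitute into x ≡ 1 (mod 11): 1615·t ≡ 1 − 1175 = -1174 (mod 11).
    Reduce coefficients mod 11: 9·t ≡ 3 (mod 11).
    The inverse of 9 mod 11 is 5 (since 9·5 = 45 = 4·11 + 1), so t ≡ 5·3 = 15 ≡ 4 (mod 11).
    Then x = 1175 + 1615·4 = 7635, valid modulo lcm(1615, 11) = 17765: x ≡ 7635 (mod 17765).
  Combine with x ≡ 2 (mod 7); new modulus lcm = 124355.
    Write x = 7635 + 17765·t and substitute into x ≡ 2 (mod 7): 17765·t ≡ 2 − 7635 = -7633 (mod 7).
    Reduce coefficients mod 7: 6·t ≡ 4 (mod 7).
    The inverse of 6 mod 7 is 6 (since 6·6 = 36 = 5·7 + 1), so t ≡ 6·4 = 24 ≡ 3 (mod 7).
    Then x = 7635 + 17765·3 = 60930, valid modulo lcm(17765, 7) = 124355: x ≡ 60930 (mod 124355).
Verify against each original: 60930 mod 19 = 16, 60930 mod 5 = 0, 60930 mod 17 = 2, 60930 mod 11 = 1, 60930 mod 7 = 2.

x ≡ 60930 (mod 124355).


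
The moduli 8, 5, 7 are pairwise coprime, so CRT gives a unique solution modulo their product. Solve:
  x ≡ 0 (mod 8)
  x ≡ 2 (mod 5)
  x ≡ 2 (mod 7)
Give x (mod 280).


Moduli 8, 5, 7 are pairwise coprime; by CRT there is a unique solution modulo M = 8 · 5 · 7 = 280.
Solve pairwise, accumulating the modulus:
  Start with x ≡ 0 (mod 8).
  Combine with x ≡ 2 (mod 5): since gcd(8, 5) = 1, we get a unique residue mod 40.
    Write x = 0 + 8·t and substitute into x ≡ 2 (mod 5): 8·t ≡ 2 − 0 = 2 (mod 5).
    Reduce coefficients mod 5: 3·t ≡ 2 (mod 5).
    The inverse of 3 mod 5 is 2 (since 3·2 = 6 = 1·5 + 1), so t ≡ 2·2 = 4 ≡ 4 (mod 5).
    Then x = 0 + 8·4 = 32, valid modulo lcm(8, 5) = 40: x ≡ 32 (mod 40).
  Combine with x ≡ 2 (mod 7): since gcd(40, 7) = 1, we get a unique residue mod 280.
    Write x = 32 + 40·t and substitute into x ≡ 2 (mod 7): 40·t ≡ 2 − 32 = -30 (mod 7).
    Reduce coefficients mod 7: 5·t ≡ 5 (mod 7).
    The inverse of 5 mod 7 is 3 (since 5·3 = 15 = 2·7 + 1), so t ≡ 3·5 = 15 ≡ 1 (mod 7).
    Then x = 32 + 40·1 = 72, valid modulo lcm(40, 7) = 280: x ≡ 72 (mod 280).
Verify: 72 mod 8 = 0 ✓, 72 mod 5 = 2 ✓, 72 mod 7 = 2 ✓.

x ≡ 72 (mod 280).


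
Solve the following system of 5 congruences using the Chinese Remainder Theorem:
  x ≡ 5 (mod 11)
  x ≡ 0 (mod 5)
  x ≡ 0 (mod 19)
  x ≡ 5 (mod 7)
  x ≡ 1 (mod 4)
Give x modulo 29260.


Product of moduli M = 11 · 5 · 19 · 7 · 4 = 29260.
Merge one congruence at a time:
  Start: x ≡ 5 (mod 11).
  Combine with x ≡ 0 (mod 5); new modulus lcm = 55.
    Write x = 5 + 11·t and substitute into x ≡ 0 (mod 5): 11·t ≡ 0 − 5 = -5 (mod 5).
    Reduce coefficients mod 5: 1·t ≡ 0 (mod 5).
    So t ≡ 0 (mod 5).
    Then x = 5 + 11·0 = 5, valid modulo lcm(11, 5) = 55: x ≡ 5 (mod 55).
  Combine with x ≡ 0 (mod 19); new modulus lcm = 1045.
    Write x = 5 + 55·t and substitute into x ≡ 0 (mod 19): 55·t ≡ 0 − 5 = -5 (mod 19).
    Reduce coefficients mod 19: 17·t ≡ 14 (mod 19).
    The inverse of 17 mod 19 is 9 (since 17·9 = 153 = 8·19 + 1), so t ≡ 9·14 = 126 ≡ 12 (mod 19).
    Then x = 5 + 55·12 = 665, valid modulo lcm(55, 19) = 1045: x ≡ 665 (mod 1045).
  Combine with x ≡ 5 (mod 7); new modulus lcm = 7315.
    Write x = 665 + 1045·t and substitute into x ≡ 5 (mod 7): 1045·t ≡ 5 − 665 = -660 (mod 7).
    Reduce coefficients mod 7: 2·t ≡ 5 (mod 7).
    The inverse of 2 mod 7 is 4 (since 2·4 = 8 = 1·7 + 1), so t ≡ 4·5 = 20 ≡ 6 (mod 7).
    Then x = 665 + 1045·6 = 6935, valid modulo lcm(1045, 7) = 7315: x ≡ 6935 (mod 7315).
  Combine with x ≡ 1 (mod 4); new modulus lcm = 29260.
    Write x = 6935 + 7315·t and substitute into x ≡ 1 (mod 4): 7315·t ≡ 1 − 6935 = -6934 (mod 4).
    Reduce coefficients mod 4: 3·t ≡ 2 (mod 4).
    The inverse of 3 mod 4 is 3 (since 3·3 = 9 = 2·4 + 1), so t ≡ 3·2 = 6 ≡ 2 (mod 4).
    Then x = 6935 + 7315·2 = 21565, valid modulo lcm(7315, 4) = 29260: x ≡ 21565 (mod 29260).
Verify against each original: 21565 mod 11 = 5, 21565 mod 5 = 0, 21565 mod 19 = 0, 21565 mod 7 = 5, 21565 mod 4 = 1.

x ≡ 21565 (mod 29260).


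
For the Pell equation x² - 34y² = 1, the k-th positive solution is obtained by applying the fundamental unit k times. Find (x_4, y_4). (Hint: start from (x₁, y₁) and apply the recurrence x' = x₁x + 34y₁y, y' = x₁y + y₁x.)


Step 1: Find the fundamental solution (x₁, y₁) of x² - 34y² = 1.
  Expand √34 as a continued fraction. a₀ = ⌊√34⌋ = 5; iterate m_{k+1} = d_k·a_k − m_k, d_{k+1} = (34 − m_{k+1}²)/d_k, a_{k+1} = ⌊(a₀ + m_{k+1})/d_{k+1}⌋ (starting m₀ = 0, d₀ = 1), with convergents p_k = a_k·p_{k-1} + p_{k-2}, q_k = a_k·q_{k-1} + q_{k-2} (p₋₁ = 1, q₋₁ = 0):
  k = 0: a₀ = 5; p₀/q₀ = 5/1; p₀² − 34·q₀² = 25 − 34 = -9.
  k = 1: m = 5, d = 9, a = ⌊(5 + 5)/9⌋ = 1; p/q = (1·5 + 1)/(1·1 + 0) = 6/1; p² − 34·q² = 36 − 34 = 2.
  k = 2: m = 4, d = 2, a = ⌊(5 + 4)/2⌋ = 4; p/q = (4·6 + 5)/(4·1 + 1) = 29/5; p² − 34·q² = 841 − 850 = -9.
  k = 3: m = 4, d = 9, a = ⌊(5 + 4)/9⌋ = 1; p/q = (1·29 + 6)/(1·5 + 1) = 35/6; p² − 34·q² = 1225 − 1224 = 1.
  The first convergent with p² − 34·q² = 1 gives the fundamental solution (x₁, y₁) = (35, 6).
Step 2: Apply the recurrence (x_{n+1}, y_{n+1}) = (x₁x_n + 34y₁y_n, x₁y_n + y₁x_n) repeatedly.
  From (x_1, y_1) = (35, 6): x_2 = 35·35 + 34·6·6 = 2449; y_2 = 35·6 + 6·35 = 420.
  From (x_2, y_2) = (2449, 420): x_3 = 35·2449 + 34·6·420 = 171395; y_3 = 35·420 + 6·2449 = 29394.
  From (x_3, y_3) = (171395, 29394): x_4 = 35·171395 + 34·6·29394 = 11995201; y_4 = 35·29394 + 6·171395 = 2057160.
Step 3: Verify x_4² - 34·y_4² = 143884847030401 - 143884847030400 = 1 (should be 1). ✓

(x_1, y_1) = (35, 6); (x_4, y_4) = (11995201, 2057160).


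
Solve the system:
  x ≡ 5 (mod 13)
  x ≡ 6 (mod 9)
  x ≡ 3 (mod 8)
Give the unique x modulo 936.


Moduli 13, 9, 8 are pairwise coprime; by CRT there is a unique solution modulo M = 13 · 9 · 8 = 936.
Solve pairwise, accumulating the modulus:
  Start with x ≡ 5 (mod 13).
  Combine with x ≡ 6 (mod 9): since gcd(13, 9) = 1, we get a unique residue mod 117.
    Write x = 5 + 13·t and substitute into x ≡ 6 (mod 9): 13·t ≡ 6 − 5 = 1 (mod 9).
    Reduce coefficients mod 9: 4·t ≡ 1 (mod 9).
    The inverse of 4 mod 9 is 7 (since 4·7 = 28 = 3·9 + 1), so t ≡ 7·1 = 7 ≡ 7 (mod 9).
    Then x = 5 + 13·7 = 96, valid modulo lcm(13, 9) = 117: x ≡ 96 (mod 117).
  Combine with x ≡ 3 (mod 8): since gcd(117, 8) = 1, we get a unique residue mod 936.
    Write x = 96 + 117·t and substitute into x ≡ 3 (mod 8): 117·t ≡ 3 − 96 = -93 (mod 8).
    Reduce coefficients mod 8: 5·t ≡ 3 (mod 8).
    The inverse of 5 mod 8 is 5 (since 5·5 = 25 = 3·8 + 1), so t ≡ 5·3 = 15 ≡ 7 (mod 8).
    Then x = 96 + 117·7 = 915, valid modulo lcm(117, 8) = 936: x ≡ 915 (mod 936).
Verify: 915 mod 13 = 5 ✓, 915 mod 9 = 6 ✓, 915 mod 8 = 3 ✓.

x ≡ 915 (mod 936).


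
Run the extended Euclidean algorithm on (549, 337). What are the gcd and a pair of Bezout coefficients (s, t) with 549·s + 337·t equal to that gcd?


Euclidean algorithm on (549, 337) — divide until remainder is 0:
  549 = 1 · 337 + 212
  337 = 1 · 212 + 125
  212 = 1 · 125 + 87
  125 = 1 · 87 + 38
  87 = 2 · 38 + 11
  38 = 3 · 11 + 5
  11 = 2 · 5 + 1
  5 = 5 · 1 + 0
gcd(549, 337) = 1.
Track Bezout coefficients alongside the remainders: start with r₀ = 549 = a·1 + b·0 (s = 1, t = 0) and r₁ = 337 = a·0 + b·1 (s = 0, t = 1); each new remainder r_{k+1} = r_{k-1} − q_k·r_k inherits s_{k+1} = s_{k-1} − q_k·s_k, t_{k+1} = t_{k-1} − q_k·t_k, so r_k = a·s_k + b·t_k at every step:
  q = 1: r = 212, s = 1 − 1·0 = 1, t = 0 − 1·1 = -1  (check: 549·1 + 337·(-1) = 212)
  q = 1: r = 125, s = 0 − 1·1 = -1, t = 1 − 1·(-1) = 2  (check: 549·(-1) + 337·2 = 125)
  q = 1: r = 87, s = 1 − 1·(-1) = 2, t = -1 − 1·2 = -3  (check: 549·2 + 337·(-3) = 87)
  q = 1: r = 38, s = -1 − 1·2 = -3, t = 2 − 1·(-3) = 5  (check: 549·(-3) + 337·5 = 38)
  q = 2: r = 11, s = 2 − 2·(-3) = 8, t = -3 − 2·5 = -13  (check: 549·8 + 337·(-13) = 11)
  q = 3: r = 5, s = -3 − 3·8 = -27, t = 5 − 3·(-13) = 44  (check: 549·(-27) + 337·44 = 5)
  q = 2: r = 1, s = 8 − 2·(-27) = 62, t = -13 − 2·44 = -101  (check: 549·62 + 337·(-101) = 1)
The row with r = 1 (the gcd) gives the Bezout coefficients s = 62, t = -101.
Result: 549 · (62) + 337 · (-101) = 1.

gcd(549, 337) = 1; s = 62, t = -101 (check: 549·62 + 337·(-101) = 1).


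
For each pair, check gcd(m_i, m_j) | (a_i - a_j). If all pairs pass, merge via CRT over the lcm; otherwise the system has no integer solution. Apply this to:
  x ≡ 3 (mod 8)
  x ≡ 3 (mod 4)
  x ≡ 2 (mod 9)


Moduli 8, 4, 9 are not pairwise coprime, so CRT works modulo lcm(m_i) when all pairwise compatibility conditions hold.
Pairwise compatibility: gcd(m_i, m_j) must divide a_i - a_j for every pair.
Merge one congruence at a time:
  Start: x ≡ 3 (mod 8).
  Combine with x ≡ 3 (mod 4): gcd(8, 4) = 4; 3 - 3 = 0, which IS divisible by 4, so compatible.
    Write x = 3 + 8·t and substitute into x ≡ 3 (mod 4): 8·t ≡ 3 − 3 = 0 (mod 4).
    Divide the congruence (and modulus) by g = 4: 2·t ≡ 0 (mod 1).
    Modulo 1 every t works; take t = 0.
    Then x = 3 + 8·0 = 3, valid modulo lcm(8, 4) = 8: x ≡ 3 (mod 8).
  Combine with x ≡ 2 (mod 9): gcd(8, 9) = 1; 2 - 3 = -1, which IS divisible by 1, so compatible.
    Write x = 3 + 8·t and substitute into x ≡ 2 (mod 9): 8·t ≡ 2 − 3 = -1 (mod 9).
    Reduce coefficients mod 9: 8·t ≡ 8 (mod 9).
    The inverse of 8 mod 9 is 8 (since 8·8 = 64 = 7·9 + 1), so t ≡ 8·8 = 64 ≡ 1 (mod 9).
    Then x = 3 + 8·1 = 11, valid modulo lcm(8, 9) = 72: x ≡ 11 (mod 72).
Verify: 11 mod 8 = 3, 11 mod 4 = 3, 11 mod 9 = 2.

x ≡ 11 (mod 72).


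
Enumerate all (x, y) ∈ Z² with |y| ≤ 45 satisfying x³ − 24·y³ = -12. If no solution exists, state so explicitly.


The equation is x³ - 24y³ = -12. For fixed y, x³ = 24·y³ − 12, so a solution requires the RHS to be a perfect cube.
Strategy: iterate y from -45 to 45, compute RHS = 24·y³ − 12, and check whether it is a (positive or negative) perfect cube.
Check small values of y:
  y = 0: RHS = -12 is not a perfect cube.
  y = 1: RHS = 12 is not a perfect cube.
  y = -1: RHS = -36 is not a perfect cube.
  y = 2: RHS = 180 is not a perfect cube.
  y = -2: RHS = -204 is not a perfect cube.
  y = 3: RHS = 636 is not a perfect cube.
  y = -3: RHS = -660 is not a perfect cube.
Continuing the search up to |y| = 45 finds no solutions either.
No (x, y) in the scanned range satisfies the equation.

No integer solutions with |y| ≤ 45.


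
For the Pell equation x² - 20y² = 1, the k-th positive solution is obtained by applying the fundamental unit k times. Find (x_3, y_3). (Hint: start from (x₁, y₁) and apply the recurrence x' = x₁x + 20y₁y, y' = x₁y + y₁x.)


Step 1: Find the fundamental solution (x₁, y₁) of x² - 20y² = 1.
  Expand √20 as a continued fraction. a₀ = ⌊√20⌋ = 4; iterate m_{k+1} = d_k·a_k − m_k, d_{k+1} = (20 − m_{k+1}²)/d_k, a_{k+1} = ⌊(a₀ + m_{k+1})/d_{k+1}⌋ (starting m₀ = 0, d₀ = 1), with convergents p_k = a_k·p_{k-1} + p_{k-2}, q_k = a_k·q_{k-1} + q_{k-2} (p₋₁ = 1, q₋₁ = 0):
  k = 0: a₀ = 4; p₀/q₀ = 4/1; p₀² − 20·q₀² = 16 − 20 = -4.
  k = 1: m = 4, d = 4, a = ⌊(4 + 4)/4⌋ = 2; p/q = (2·4 + 1)/(2·1 + 0) = 9/2; p² − 20·q² = 81 − 80 = 1.
  The first convergent with p² − 20·q² = 1 gives the fundamental solution (x₁, y₁) = (9, 2).
Step 2: Apply the recurrence (x_{n+1}, y_{n+1}) = (x₁x_n + 20y₁y_n, x₁y_n + y₁x_n) repeatedly.
  From (x_1, y_1) = (9, 2): x_2 = 9·9 + 20·2·2 = 161; y_2 = 9·2 + 2·9 = 36.
  From (x_2, y_2) = (161, 36): x_3 = 9·161 + 20·2·36 = 2889; y_3 = 9·36 + 2·161 = 646.
Step 3: Verify x_3² - 20·y_3² = 8346321 - 8346320 = 1 (should be 1). ✓

(x_1, y_1) = (9, 2); (x_3, y_3) = (2889, 646).


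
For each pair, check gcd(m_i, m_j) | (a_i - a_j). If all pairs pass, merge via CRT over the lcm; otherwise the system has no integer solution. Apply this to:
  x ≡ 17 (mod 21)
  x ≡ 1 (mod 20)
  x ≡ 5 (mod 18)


Moduli 21, 20, 18 are not pairwise coprime, so CRT works modulo lcm(m_i) when all pairwise compatibility conditions hold.
Pairwise compatibility: gcd(m_i, m_j) must divide a_i - a_j for every pair.
Merge one congruence at a time:
  Start: x ≡ 17 (mod 21).
  Combine with x ≡ 1 (mod 20): gcd(21, 20) = 1; 1 - 17 = -16, which IS divisible by 1, so compatible.
    Write x = 17 + 21·t and substitute into x ≡ 1 (mod 20): 21·t ≡ 1 − 17 = -16 (mod 20).
    Reduce coefficients mod 20: 1·t ≡ 4 (mod 20).
    So t ≡ 4 (mod 20).
    Then x = 17 + 21·4 = 101, valid modulo lcm(21, 20) = 420: x ≡ 101 (mod 420).
  Combine with x ≡ 5 (mod 18): gcd(420, 18) = 6; 5 - 101 = -96, which IS divisible by 6, so compatible.
    Write x = 101 + 420·t and substitute into x ≡ 5 (mod 18): 420·t ≡ 5 − 101 = -96 (mod 18).
    Divide the congruence (and modulus) by g = 6: 70·t ≡ -16 (mod 3).
    Reduce coefficients mod 3: 1·t ≡ 2 (mod 3).
    So t ≡ 2 (mod 3).
    Then x = 101 + 420·2 = 941, valid modulo lcm(420, 18) = 1260: x ≡ 941 (mod 1260).
Verify: 941 mod 21 = 17, 941 mod 20 = 1, 941 mod 18 = 5.

x ≡ 941 (mod 1260).


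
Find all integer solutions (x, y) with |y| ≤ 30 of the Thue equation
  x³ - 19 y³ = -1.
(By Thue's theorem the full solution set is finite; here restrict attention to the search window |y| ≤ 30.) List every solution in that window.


The equation is x³ - 19y³ = -1. For fixed y, x³ = 19·y³ − 1, so a solution requires the RHS to be a perfect cube.
Strategy: iterate y from -30 to 30, compute RHS = 19·y³ − 1, and check whether it is a (positive or negative) perfect cube.
Check small values of y:
  y = 0: RHS = -1 = (-1)³ ⇒ x = -1 works.
  y = 1: RHS = 18 is not a perfect cube.
  y = -1: RHS = -20 is not a perfect cube.
  y = 2: RHS = 151 is not a perfect cube.
  y = -2: RHS = -153 is not a perfect cube.
  y = 3: RHS = 512 = (8)³ ⇒ x = 8 works.
  y = -3: RHS = -514 is not a perfect cube.
Continuing the search up to |y| = 30 finds no further solutions beyond those listed.
Collected solutions: (-1, 0), (8, 3).

Solutions (with |y| ≤ 30): (-1, 0), (8, 3).


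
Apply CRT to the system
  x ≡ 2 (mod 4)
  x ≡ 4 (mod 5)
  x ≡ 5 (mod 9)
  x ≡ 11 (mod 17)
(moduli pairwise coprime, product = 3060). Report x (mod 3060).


Product of moduli M = 4 · 5 · 9 · 17 = 3060.
Merge one congruence at a time:
  Start: x ≡ 2 (mod 4).
  Combine with x ≡ 4 (mod 5); new modulus lcm = 20.
    Write x = 2 + 4·t and substitute into x ≡ 4 (mod 5): 4·t ≡ 4 − 2 = 2 (mod 5).
    The inverse of 4 mod 5 is 4 (since 4·4 = 16 = 3·5 + 1), so t ≡ 4·2 = 8 ≡ 3 (mod 5).
    Then x = 2 + 4·3 = 14, valid modulo lcm(4, 5) = 20: x ≡ 14 (mod 20).
  Combine with x ≡ 5 (mod 9); new modulus lcm = 180.
    Write x = 14 + 20·t and substitute into x ≡ 5 (mod 9): 20·t ≡ 5 − 14 = -9 (mod 9).
    Reduce coefficients mod 9: 2·t ≡ 0 (mod 9).
    The inverse of 2 mod 9 is 5 (since 2·5 = 10 = 1·9 + 1), so t ≡ 5·0 = 0 ≡ 0 (mod 9).
    Then x = 14 + 20·0 = 14, valid modulo lcm(20, 9) = 180: x ≡ 14 (mod 180).
  Combine with x ≡ 11 (mod 17); new modulus lcm = 3060.
    Write x = 14 + 180·t and substitute into x ≡ 11 (mod 17): 180·t ≡ 11 − 14 = -3 (mod 17).
    Reduce coefficients mod 17: 10·t ≡ 14 (mod 17).
    The inverse of 10 mod 17 is 12 (since 10·12 = 120 = 7·17 + 1), so t ≡ 12·14 = 168 ≡ 15 (mod 17).
    Then x = 14 + 180·15 = 2714, valid modulo lcm(180, 17) = 3060: x ≡ 2714 (mod 3060).
Verify against each original: 2714 mod 4 = 2, 2714 mod 5 = 4, 2714 mod 9 = 5, 2714 mod 17 = 11.

x ≡ 2714 (mod 3060).


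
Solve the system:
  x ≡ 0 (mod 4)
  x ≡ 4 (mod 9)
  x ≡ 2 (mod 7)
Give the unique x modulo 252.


Moduli 4, 9, 7 are pairwise coprime; by CRT there is a unique solution modulo M = 4 · 9 · 7 = 252.
Solve pairwise, accumulating the modulus:
  Start with x ≡ 0 (mod 4).
  Combine with x ≡ 4 (mod 9): since gcd(4, 9) = 1, we get a unique residue mod 36.
    Write x = 0 + 4·t and substitute into x ≡ 4 (mod 9): 4·t ≡ 4 − 0 = 4 (mod 9).
    The inverse of 4 mod 9 is 7 (since 4·7 = 28 = 3·9 + 1), so t ≡ 7·4 = 28 ≡ 1 (mod 9).
    Then x = 0 + 4·1 = 4, valid modulo lcm(4, 9) = 36: x ≡ 4 (mod 36).
  Combine with x ≡ 2 (mod 7): since gcd(36, 7) = 1, we get a unique residue mod 252.
    Write x = 4 + 36·t and substitute into x ≡ 2 (mod 7): 36·t ≡ 2 − 4 = -2 (mod 7).
    Reduce coefficients mod 7: 1·t ≡ 5 (mod 7).
    So t ≡ 5 (mod 7).
    Then x = 4 + 36·5 = 184, valid modulo lcm(36, 7) = 252: x ≡ 184 (mod 252).
Verify: 184 mod 4 = 0 ✓, 184 mod 9 = 4 ✓, 184 mod 7 = 2 ✓.

x ≡ 184 (mod 252).


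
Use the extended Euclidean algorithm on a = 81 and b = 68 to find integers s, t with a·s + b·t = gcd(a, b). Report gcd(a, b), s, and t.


Euclidean algorithm on (81, 68) — divide until remainder is 0:
  81 = 1 · 68 + 13
  68 = 5 · 13 + 3
  13 = 4 · 3 + 1
  3 = 3 · 1 + 0
gcd(81, 68) = 1.
Track Bezout coefficients alongside the remainders: start with r₀ = 81 = a·1 + b·0 (s = 1, t = 0) and r₁ = 68 = a·0 + b·1 (s = 0, t = 1); each new remainder r_{k+1} = r_{k-1} − q_k·r_k inherits s_{k+1} = s_{k-1} − q_k·s_k, t_{k+1} = t_{k-1} − q_k·t_k, so r_k = a·s_k + b·t_k at every step:
  q = 1: r = 13, s = 1 − 1·0 = 1, t = 0 − 1·1 = -1  (check: 81·1 + 68·(-1) = 13)
  q = 5: r = 3, s = 0 − 5·1 = -5, t = 1 − 5·(-1) = 6  (check: 81·(-5) + 68·6 = 3)
  q = 4: r = 1, s = 1 − 4·(-5) = 21, t = -1 − 4·6 = -25  (check: 81·21 + 68·(-25) = 1)
The row with r = 1 (the gcd) gives the Bezout coefficients s = 21, t = -25.
Result: 81 · (21) + 68 · (-25) = 1.

gcd(81, 68) = 1; s = 21, t = -25 (check: 81·21 + 68·(-25) = 1).


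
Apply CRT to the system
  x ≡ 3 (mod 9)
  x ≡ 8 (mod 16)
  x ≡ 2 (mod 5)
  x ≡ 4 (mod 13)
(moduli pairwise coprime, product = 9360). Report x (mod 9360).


Product of moduli M = 9 · 16 · 5 · 13 = 9360.
Merge one congruence at a time:
  Start: x ≡ 3 (mod 9).
  Combine with x ≡ 8 (mod 16); new modulus lcm = 144.
    Write x = 3 + 9·t and substitute into x ≡ 8 (mod 16): 9·t ≡ 8 − 3 = 5 (mod 16).
    The inverse of 9 mod 16 is 9 (since 9·9 = 81 = 5·16 + 1), so t ≡ 9·5 = 45 ≡ 13 (mod 16).
    Then x = 3 + 9·13 = 120, valid modulo lcm(9, 16) = 144: x ≡ 120 (mod 144).
  Combine with x ≡ 2 (mod 5); new modulus lcm = 720.
    Write x = 120 + 144·t and substitute into x ≡ 2 (mod 5): 144·t ≡ 2 − 120 = -118 (mod 5).
    Reduce coefficients mod 5: 4·t ≡ 2 (mod 5).
    The inverse of 4 mod 5 is 4 (since 4·4 = 16 = 3·5 + 1), so t ≡ 4·2 = 8 ≡ 3 (mod 5).
    Then x = 120 + 144·3 = 552, valid modulo lcm(144, 5) = 720: x ≡ 552 (mod 720).
  Combine with x ≡ 4 (mod 13); new modulus lcm = 9360.
    Write x = 552 + 720·t and substitute into x ≡ 4 (mod 13): 720·t ≡ 4 − 552 = -548 (mod 13).
    Reduce coefficients mod 13: 5·t ≡ 11 (mod 13).
    The inverse of 5 mod 13 is 8 (since 5·8 = 40 = 3·13 + 1), so t ≡ 8·11 = 88 ≡ 10 (mod 13).
    Then x = 552 + 720·10 = 7752, valid modulo lcm(720, 13) = 9360: x ≡ 7752 (mod 9360).
Verify against each original: 7752 mod 9 = 3, 7752 mod 16 = 8, 7752 mod 5 = 2, 7752 mod 13 = 4.

x ≡ 7752 (mod 9360).


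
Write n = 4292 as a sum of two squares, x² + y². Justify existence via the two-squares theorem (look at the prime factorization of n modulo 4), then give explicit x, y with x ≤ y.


Step 1: Factor n = 4292 = 2^2 · 29 · 37.
Step 2: Check the mod-4 condition on each prime factor: 2 = 2 (special); 29 ≡ 1 (mod 4), exponent 1; 37 ≡ 1 (mod 4), exponent 1.
All primes ≡ 3 (mod 4) appear to even exponent (or don't appear), so by the two-squares theorem n IS expressible as a sum of two squares.
Step 3: Build a representation. Group n = k² · m with k = 2 and m = 29 · 37 = 1073 (a product of primes ≡ 1 (mod 4)); a representation of m scales to one of n via (k·x)² + (k·y)² = k²(x² + y²). Each prime p ≡ 1 (mod 4) is itself a sum of two squares; find a² by testing p − a² for a perfect square:
  29: 29 − 1² = 28, 29 − 2² = 25 = 5² ⇒ 29 = 2² + 5².
  37: 37 − 1² = 36 = 6² ⇒ 37 = 1² + 6².
  Combine using the Brahmagupta–Fibonacci identity (a² + b²)(c² + d²) = (ac − bd)² + (ad + bc)² = (ac + bd)² + (ad − bc)²:
  29 · 37 = 1073: from (2² + 5²)(1² + 6²), take (2·1 − 5·6, 2·6 + 5·1) = (2 − 30, 12 + 5) = (-28, 17); dropping signs (only squares matter) gives (28, 17); check 28² + 17² = 784 + 289 = 1073 ✓.
  Scale by k = 2: (2·28, 2·17) = (56, 34).
Step 4: Order so x ≤ y and verify: 34² + 56² = 1156 + 3136 = 4292 = n. ✓

n = 4292 = 34² + 56² (one valid representation with x ≤ y).


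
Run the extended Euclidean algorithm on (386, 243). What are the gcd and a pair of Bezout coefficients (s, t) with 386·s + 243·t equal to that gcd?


Euclidean algorithm on (386, 243) — divide until remainder is 0:
  386 = 1 · 243 + 143
  243 = 1 · 143 + 100
  143 = 1 · 100 + 43
  100 = 2 · 43 + 14
  43 = 3 · 14 + 1
  14 = 14 · 1 + 0
gcd(386, 243) = 1.
Track Bezout coefficients alongside the remainders: start with r₀ = 386 = a·1 + b·0 (s = 1, t = 0) and r₁ = 243 = a·0 + b·1 (s = 0, t = 1); each new remainder r_{k+1} = r_{k-1} − q_k·r_k inherits s_{k+1} = s_{k-1} − q_k·s_k, t_{k+1} = t_{k-1} − q_k·t_k, so r_k = a·s_k + b·t_k at every step:
  q = 1: r = 143, s = 1 − 1·0 = 1, t = 0 − 1·1 = -1  (check: 386·1 + 243·(-1) = 143)
  q = 1: r = 100, s = 0 − 1·1 = -1, t = 1 − 1·(-1) = 2  (check: 386·(-1) + 243·2 = 100)
  q = 1: r = 43, s = 1 − 1·(-1) = 2, t = -1 − 1·2 = -3  (check: 386·2 + 243·(-3) = 43)
  q = 2: r = 14, s = -1 − 2·2 = -5, t = 2 − 2·(-3) = 8  (check: 386·(-5) + 243·8 = 14)
  q = 3: r = 1, s = 2 − 3·(-5) = 17, t = -3 − 3·8 = -27  (check: 386·17 + 243·(-27) = 1)
The row with r = 1 (the gcd) gives the Bezout coefficients s = 17, t = -27.
Result: 386 · (17) + 243 · (-27) = 1.

gcd(386, 243) = 1; s = 17, t = -27 (check: 386·17 + 243·(-27) = 1).


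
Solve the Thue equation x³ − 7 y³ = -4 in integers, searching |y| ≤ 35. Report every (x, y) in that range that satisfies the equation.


The equation is x³ - 7y³ = -4. For fixed y, x³ = 7·y³ − 4, so a solution requires the RHS to be a perfect cube.
Strategy: iterate y from -35 to 35, compute RHS = 7·y³ − 4, and check whether it is a (positive or negative) perfect cube.
Check small values of y:
  y = 0: RHS = -4 is not a perfect cube.
  y = 1: RHS = 3 is not a perfect cube.
  y = -1: RHS = -11 is not a perfect cube.
  y = 2: RHS = 52 is not a perfect cube.
  y = -2: RHS = -60 is not a perfect cube.
  y = 3: RHS = 185 is not a perfect cube.
  y = -3: RHS = -193 is not a perfect cube.
Continuing the search up to |y| = 35 finds no solutions either.
No (x, y) in the scanned range satisfies the equation.

No integer solutions with |y| ≤ 35.


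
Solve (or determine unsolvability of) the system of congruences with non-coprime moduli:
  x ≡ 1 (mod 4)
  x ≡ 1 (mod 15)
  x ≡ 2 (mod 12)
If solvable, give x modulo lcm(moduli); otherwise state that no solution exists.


Moduli 4, 15, 12 are not pairwise coprime, so CRT works modulo lcm(m_i) when all pairwise compatibility conditions hold.
Pairwise compatibility: gcd(m_i, m_j) must divide a_i - a_j for every pair.
Merge one congruence at a time:
  Start: x ≡ 1 (mod 4).
  Combine with x ≡ 1 (mod 15): gcd(4, 15) = 1; 1 - 1 = 0, which IS divisible by 1, so compatible.
    Write x = 1 + 4·t and substitute into x ≡ 1 (mod 15): 4·t ≡ 1 − 1 = 0 (mod 15).
    The inverse of 4 mod 15 is 4 (since 4·4 = 16 = 1·15 + 1), so t ≡ 4·0 = 0 ≡ 0 (mod 15).
    Then x = 1 + 4·0 = 1, valid modulo lcm(4, 15) = 60: x ≡ 1 (mod 60).
  Combine with x ≡ 2 (mod 12): gcd(60, 12) = 12, and 2 - 1 = 1 is NOT divisible by 12.
    ⇒ system is inconsistent (no integer solution).

No solution (the system is inconsistent).


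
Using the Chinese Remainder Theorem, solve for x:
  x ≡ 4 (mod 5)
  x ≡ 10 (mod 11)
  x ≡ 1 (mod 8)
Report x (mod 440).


Moduli 5, 11, 8 are pairwise coprime; by CRT there is a unique solution modulo M = 5 · 11 · 8 = 440.
Solve pairwise, accumulating the modulus:
  Start with x ≡ 4 (mod 5).
  Combine with x ≡ 10 (mod 11): since gcd(5, 11) = 1, we get a unique residue mod 55.
    Write x = 4 + 5·t and substitute into x ≡ 10 (mod 11): 5·t ≡ 10 − 4 = 6 (mod 11).
    The inverse of 5 mod 11 is 9 (since 5·9 = 45 = 4·11 + 1), so t ≡ 9·6 = 54 ≡ 10 (mod 11).
    Then x = 4 + 5·10 = 54, valid modulo lcm(5, 11) = 55: x ≡ 54 (mod 55).
  Combine with x ≡ 1 (mod 8): since gcd(55, 8) = 1, we get a unique residue mod 440.
    Write x = 54 + 55·t and substitute into x ≡ 1 (mod 8): 55·t ≡ 1 − 54 = -53 (mod 8).
    Reduce coefficients mod 8: 7·t ≡ 3 (mod 8).
    The inverse of 7 mod 8 is 7 (since 7·7 = 49 = 6·8 + 1), so t ≡ 7·3 = 21 ≡ 5 (mod 8).
    Then x = 54 + 55·5 = 329, valid modulo lcm(55, 8) = 440: x ≡ 329 (mod 440).
Verify: 329 mod 5 = 4 ✓, 329 mod 11 = 10 ✓, 329 mod 8 = 1 ✓.

x ≡ 329 (mod 440).
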